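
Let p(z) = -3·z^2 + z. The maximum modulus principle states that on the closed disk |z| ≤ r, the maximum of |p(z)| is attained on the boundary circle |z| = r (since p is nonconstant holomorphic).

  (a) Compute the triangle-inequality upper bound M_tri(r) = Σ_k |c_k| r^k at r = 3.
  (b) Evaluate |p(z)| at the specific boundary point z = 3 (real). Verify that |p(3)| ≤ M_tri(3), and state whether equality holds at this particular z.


Coefficients: c_0 = 0, c_1 = 1, c_2 = -3. Radius r = 3.
Part (a). Triangle bound: M_tri(r) = Σ_k |c_k| r^k
  = |0|·3^0 + |1|·3^1 + |-3|·3^2
  = 0 + 3 + 27 = 30.
This bounds M(r) := max_{|z|=r} |p(z)| from above; equality holds iff all terms c_k z^k can be made to align in phase at a single z on |z|=r.
Part (b). At z = 3 (real, on the circle |z| = r):
  p(3) = (0)·3^0 + (1)·3^1 + (-3)·3^2 = -24.
  |p(3)| = 24.
Check: |p(3)| = 24 ≤ 30 = M_tri(3). ✓ Equality does not hold at z = 3 (the coefficients have mixed signs, so the terms do not all align in phase there).

M_tri(3) = 30; |p(3)| = 24; equality at z=3: no.


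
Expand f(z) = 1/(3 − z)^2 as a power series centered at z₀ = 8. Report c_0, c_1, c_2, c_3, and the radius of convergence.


Let w = z − z₀, so z = z₀ + w.
Then 3 − z = 3 − (z₀ + w) = (3 − z₀) − w = -5 − w.
f(z) = 1/(-5 − w)^2 = (1/(-5)^2) · (1 − w/(-5))^{−2}.
By the binomial series (1−u)^{−2} = Σ_{n≥0} C(n+1, 1) u^n for |u|<1, with u = w/(-5):
  c_n = C(n+1, 1) / (-5)^(n+2).
  c_0 = 1/(-5)^2 = 1/25.
  c_1 = 2/(-5)^3 = -2/125.
  c_2 = 3/(-5)^4 = 3/625.
  c_3 = 4/(-5)^5 = -4/3125.
The series is valid for |w/d| < 1, i.e. |z − z₀| < |d|.
Radius of convergence: R = |3 − z₀| = |-5| = 5 (distance from z₀ to the singularity z = 3).

c_0 = 1/25, c_1 = -2/125, c_2 = 3/625, c_3 = -4/3125; R = 5.


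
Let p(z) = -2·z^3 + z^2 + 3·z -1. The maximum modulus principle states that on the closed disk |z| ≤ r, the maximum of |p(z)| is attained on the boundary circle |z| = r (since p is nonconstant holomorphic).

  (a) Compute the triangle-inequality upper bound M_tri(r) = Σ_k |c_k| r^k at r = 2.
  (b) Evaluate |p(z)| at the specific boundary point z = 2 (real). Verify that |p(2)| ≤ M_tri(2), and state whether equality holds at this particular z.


Coefficients: c_0 = -1, c_1 = 3, c_2 = 1, c_3 = -2. Radius r = 2.
Part (a). Triangle bound: M_tri(r) = Σ_k |c_k| r^k
  = |-1|·2^0 + |3|·2^1 + |1|·2^2 + |-2|·2^3
  = 1 + 6 + 4 + 16 = 27.
This bounds M(r) := max_{|z|=r} |p(z)| from above; equality holds iff all terms c_k z^k can be made to align in phase at a single z on |z|=r.
Part (b). At z = 2 (real, on the circle |z| = r):
  p(2) = (-1)·2^0 + (3)·2^1 + (1)·2^2 + (-2)·2^3 = -7.
  |p(2)| = 7.
Check: |p(2)| = 7 ≤ 27 = M_tri(2). ✓ Equality does not hold at z = 2 (the coefficients have mixed signs, so the terms do not all align in phase there).

M_tri(2) = 27; |p(2)| = 7; equality at z=2: no.


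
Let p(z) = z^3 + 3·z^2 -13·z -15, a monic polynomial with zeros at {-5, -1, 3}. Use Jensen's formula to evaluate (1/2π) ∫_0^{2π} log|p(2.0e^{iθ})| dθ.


Zeros: -5, -1, 3; r = 2.0.
Inside |z| < r: -1. Outside (|z| ≥ r): -5, 3.
p(0) = -15, so log|p(0)| = log(15) = 2.7081.
Apply Jensen: I(r) = log|p(0)| + Σ_k log(r/|z_k|), summed over zeros inside |z| < r.
  log(r/|z_k|) for z_k = -1: log(2.0/1) = 0.6931
  Outside zeros (-5, 3) contribute nothing to the Jensen sum.
Sum over inside zeros: 0.6931.
I(r) = log|p(0)| + (inside sum) = 2.7081 + 0.6931 = 3.4012.
Note: since some zeros are outside |z| ≤ r, the simplified n·log(r) form does NOT apply — only the inside zeros contribute.

I(r) ≈ 3.4012.


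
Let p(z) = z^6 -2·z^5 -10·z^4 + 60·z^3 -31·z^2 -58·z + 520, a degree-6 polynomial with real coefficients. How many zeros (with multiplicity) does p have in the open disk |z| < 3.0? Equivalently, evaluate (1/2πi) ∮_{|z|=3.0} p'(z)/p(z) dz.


The zeros of p are: (1 + 2i), (1 - 2i), -2, (3 + 2i), (3 - 2i), -4.
Their magnitudes are: 2.236, 2.236, 2, 3.606, 3.606, 4.
Zeros with |z| < R = 3.0: (1 + 2i), (1 - 2i), -2.
Count = 3.
By the argument principle, (1/2πi) ∮_{|z|=R} p'(z)/p(z) dz equals exactly this count.

Number of zeros inside |z| < 3.0: 3.


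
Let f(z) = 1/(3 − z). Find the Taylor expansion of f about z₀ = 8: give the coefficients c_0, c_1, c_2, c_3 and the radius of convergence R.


Let w = z − z₀, so z = z₀ + w.
Then 3 − z = 3 − (z₀ + w) = (3 − z₀) − w = -5 − w.
f(z) = 1/(-5 − w) = (1/(-5)) · 1/(1 − w/(-5)) = Σ_{n≥0} w^n / (-5)^(n+1).
So c_n = 1/(-5)^(n+1):
  c_0 = 1/(-5)^1 = -1/5.
  c_1 = 1/(-5)^2 = 1/25.
  c_2 = 1/(-5)^3 = -1/125.
  c_3 = 1/(-5)^4 = 1/625.
The series is valid for |w/d| < 1, i.e. |z − z₀| < |d|.
Radius of convergence: R = |3 − z₀| = |-5| = 5 (distance from z₀ to the singularity z = 3).

c_0 = -1/5, c_1 = 1/25, c_2 = -1/125, c_3 = 1/625; R = 5.


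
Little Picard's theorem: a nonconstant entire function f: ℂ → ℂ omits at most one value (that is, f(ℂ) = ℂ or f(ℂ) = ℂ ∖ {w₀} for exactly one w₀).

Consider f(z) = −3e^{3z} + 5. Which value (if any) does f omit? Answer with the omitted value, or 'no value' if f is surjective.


Little Picard bounds the complement of f(ℂ) to at most one point.
e^{3z} is never zero on ℂ, so -3·e^{3z} takes every value in ℂ ∖ {0}. Adding 5 shifts the range to ℂ ∖ {5}. Thus f omits exactly the value 5.

Omitted value: 5.


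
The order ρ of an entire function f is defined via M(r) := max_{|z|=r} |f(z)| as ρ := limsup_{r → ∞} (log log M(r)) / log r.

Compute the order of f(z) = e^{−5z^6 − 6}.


|e^{−5z^6 − 6}| = e^{Re(-5·z^6) + -6} ≤ e^{5|z|^6 + -6} = e^{5r^6 + -6} on |z| = r, so ρ ≤ 6. Choosing z on |z|=r so that -5·z^6 is real positive (always possible by picking arg z appropriately) gives |f(z)| = e^{5r^6 + -6}, matching the bound. The additive constant -6 does not affect log log M(r) ~ 6·log r. Hence ρ = 6.
Therefore ρ = 6.

Order ρ = 6.


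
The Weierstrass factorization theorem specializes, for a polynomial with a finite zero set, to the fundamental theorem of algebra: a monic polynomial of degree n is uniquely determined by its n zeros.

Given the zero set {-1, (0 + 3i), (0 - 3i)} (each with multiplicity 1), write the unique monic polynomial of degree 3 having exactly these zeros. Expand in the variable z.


The polynomial is p(z) = ∏_{α ∈ S} (z − α), where S = {-1, (0 + 3i), (0 - 3i)}.
Expanding the product yields: p(z) = z^3 + z^2 + 9·z + 9.
Note conjugate pairs combine to real quadratics: (z − (0+3i))(z − (0−3i)) = z² + 9.
The resulting polynomial has degree 3 and real coefficients as required.

p(z) = z^3 + z^2 + 9·z + 9.


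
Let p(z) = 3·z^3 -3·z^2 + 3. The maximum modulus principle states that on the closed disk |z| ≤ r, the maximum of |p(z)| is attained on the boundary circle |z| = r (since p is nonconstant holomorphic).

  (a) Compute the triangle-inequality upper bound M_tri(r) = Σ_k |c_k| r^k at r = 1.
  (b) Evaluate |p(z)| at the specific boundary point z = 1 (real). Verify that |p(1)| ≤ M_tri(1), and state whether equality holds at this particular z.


Coefficients: c_0 = 3, c_1 = 0, c_2 = -3, c_3 = 3. Radius r = 1.
Part (a). Triangle bound: M_tri(r) = Σ_k |c_k| r^k
  = |3|·1^0 + |0|·1^1 + |-3|·1^2 + |3|·1^3
  = 3 + 0 + 3 + 3 = 9.
This bounds M(r) := max_{|z|=r} |p(z)| from above; equality holds iff all terms c_k z^k can be made to align in phase at a single z on |z|=r.
Part (b). At z = 1 (real, on the circle |z| = r):
  p(1) = (3)·1^0 + (0)·1^1 + (-3)·1^2 + (3)·1^3 = 3.
  |p(1)| = 3.
Check: |p(1)| = 3 ≤ 9 = M_tri(1). ✓ Equality does not hold at z = 1 (the coefficients have mixed signs, so the terms do not all align in phase there).

M_tri(1) = 9; |p(1)| = 3; equality at z=1: no.


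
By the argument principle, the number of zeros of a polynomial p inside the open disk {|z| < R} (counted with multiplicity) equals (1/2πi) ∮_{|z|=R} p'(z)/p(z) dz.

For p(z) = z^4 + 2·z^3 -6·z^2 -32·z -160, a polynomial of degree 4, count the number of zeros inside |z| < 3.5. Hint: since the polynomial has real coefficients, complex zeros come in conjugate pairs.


The zeros of p are: 4, (-1 + 3i), (-1 - 3i), -4.
Their magnitudes are: 4, 3.162, 3.162, 4.
Zeros with |z| < R = 3.5: (-1 + 3i), (-1 - 3i).
Count = 2.
By the argument principle, (1/2πi) ∮_{|z|=R} p'(z)/p(z) dz equals exactly this count.

Number of zeros inside |z| < 3.5: 2.


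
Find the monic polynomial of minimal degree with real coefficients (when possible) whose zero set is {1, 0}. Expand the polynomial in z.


The polynomial is p(z) = ∏_{α ∈ S} (z − α), where S = {1, 0}.
Expanding the product yields: p(z) = z^2 -z.
The resulting polynomial has degree 2 and real coefficients as required.

p(z) = z^2 -z.


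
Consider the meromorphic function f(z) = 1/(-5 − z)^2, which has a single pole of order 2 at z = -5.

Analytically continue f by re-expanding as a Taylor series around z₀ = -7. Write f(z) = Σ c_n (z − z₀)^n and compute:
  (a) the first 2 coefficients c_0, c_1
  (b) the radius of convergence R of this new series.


Let w = z − z₀, so z = z₀ + w.
Then -5 − z = -5 − (z₀ + w) = (-5 − z₀) − w = 2 − w.
f(z) = 1/(2 − w)^2 = (1/(2)^2) · (1 − w/(2))^{−2}.
By the binomial series (1−u)^{−2} = Σ_{n≥0} C(n+1, 1) u^n for |u|<1, with u = w/(2):
  c_n = C(n+1, 1) / (2)^(n+2).
  c_0 = 1/(2)^2 = 1/4.
  c_1 = 2/(2)^3 = 1/4.
The series is valid for |w/d| < 1, i.e. |z − z₀| < |d|.
Radius of convergence: R = |-5 − z₀| = |2| = 2 (distance from z₀ to the singularity z = -5).

c_0 = 1/4, c_1 = 1/4; R = 2.


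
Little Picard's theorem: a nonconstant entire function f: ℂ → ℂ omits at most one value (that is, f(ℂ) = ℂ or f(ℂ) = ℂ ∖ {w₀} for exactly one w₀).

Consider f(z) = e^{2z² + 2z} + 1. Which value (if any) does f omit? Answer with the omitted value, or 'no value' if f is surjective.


Little Picard bounds the complement of f(ℂ) to at most one point.
The exponent g(z) = 2z² + 2z is a nonconstant polynomial, hence surjective onto ℂ. So e^{g(z)} takes every value in {e^w : w ∈ ℂ} = ℂ ∖ {0}. Adding 1 shifts the range to ℂ ∖ {1}. f omits exactly 1.

Omitted value: 1.


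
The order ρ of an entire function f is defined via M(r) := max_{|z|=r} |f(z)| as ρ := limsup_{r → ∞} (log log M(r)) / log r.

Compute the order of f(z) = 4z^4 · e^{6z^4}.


M(r) = max_{|z|=r} |4|·|z|^4·|e^{6z^4}| = 4·r^4 · e^{6r^4} (the factors attain their maxima compatibly on |z|=r). Then log M(r) = log 4 + 4·log r + 6r^4, dominated by the last term, so log log M(r) ~ 4·log r. The polynomial factor 4z^4 contributes only a log r term and does not affect the order. ρ = 4.
Therefore ρ = 4.

Order ρ = 4.


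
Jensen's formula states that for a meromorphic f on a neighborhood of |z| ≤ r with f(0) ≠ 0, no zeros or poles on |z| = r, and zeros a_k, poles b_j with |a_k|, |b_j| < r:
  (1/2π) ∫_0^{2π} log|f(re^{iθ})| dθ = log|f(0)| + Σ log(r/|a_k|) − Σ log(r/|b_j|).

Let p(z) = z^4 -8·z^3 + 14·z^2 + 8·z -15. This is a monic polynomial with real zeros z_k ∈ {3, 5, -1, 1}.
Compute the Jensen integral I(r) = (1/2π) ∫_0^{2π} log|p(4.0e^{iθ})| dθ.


Zeros: -1, 1, 3, 5; r = 4.0.
Inside |z| < r: -1, 1, 3. Outside (|z| ≥ r): 5.
p(0) = -15, so log|p(0)| = log(15) = 2.7081.
Apply Jensen: I(r) = log|p(0)| + Σ_k log(r/|z_k|), summed over zeros inside |z| < r.
  log(r/|z_k|) for z_k = 3: log(4.0/3) = 0.2877
  log(r/|z_k|) for z_k = -1: log(4.0/1) = 1.3863
  log(r/|z_k|) for z_k = 1: log(4.0/1) = 1.3863
  Outside zeros (5) contribute nothing to the Jensen sum.
Sum over inside zeros: 3.0603.
I(r) = log|p(0)| + (inside sum) = 2.7081 + 3.0603 = 5.7683.
Note: since some zeros are outside |z| ≤ r, the simplified n·log(r) form does NOT apply — only the inside zeros contribute.

I(r) ≈ 5.7683.


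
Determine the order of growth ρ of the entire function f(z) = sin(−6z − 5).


sin(w) is a linear combination of e^{iw} and e^{−iw} (or e^w, e^{−w} in the hyperbolic case), so |sin(w)| ≤ e^{|w|}. With w = −6z − 5, |w| ≤ 6|z| + 5 = 6r + 5 on |z| = r, giving M(r) ≤ e^{6r + 5}, so ρ ≤ 1. On a suitable ray (z = it for sin/cos; z = t for sinh/cosh, t real → ∞), |sin(−6z − 5)| grows like e^{6|t|}/2, so ρ ≥ 1. Hence ρ = 1.
Therefore ρ = 1.

Order ρ = 1.


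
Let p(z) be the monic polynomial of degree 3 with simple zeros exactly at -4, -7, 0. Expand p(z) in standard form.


The polynomial is p(z) = ∏_{α ∈ S} (z − α), where S = {-4, -7, 0}.
Expanding the product yields: p(z) = z^3 + 11·z^2 + 28·z.
The resulting polynomial has degree 3 and real coefficients as required.

p(z) = z^3 + 11·z^2 + 28·z.


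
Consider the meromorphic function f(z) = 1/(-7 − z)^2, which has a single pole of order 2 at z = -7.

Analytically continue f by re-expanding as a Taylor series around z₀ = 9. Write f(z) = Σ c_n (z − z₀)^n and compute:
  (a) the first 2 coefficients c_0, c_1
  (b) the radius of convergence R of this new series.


Let w = z − z₀, so z = z₀ + w.
Then -7 − z = -7 − (z₀ + w) = (-7 − z₀) − w = -16 − w.
f(z) = 1/(-16 − w)^2 = (1/(-16)^2) · (1 − w/(-16))^{−2}.
By the binomial series (1−u)^{−2} = Σ_{n≥0} C(n+1, 1) u^n for |u|<1, with u = w/(-16):
  c_n = C(n+1, 1) / (-16)^(n+2).
  c_0 = 1/(-16)^2 = 1/256.
  c_1 = 2/(-16)^3 = -1/2048.
The series is valid for |w/d| < 1, i.e. |z − z₀| < |d|.
Radius of convergence: R = |-7 − z₀| = |-16| = 16 (distance from z₀ to the singularity z = -7).

c_0 = 1/256, c_1 = -1/2048; R = 16.


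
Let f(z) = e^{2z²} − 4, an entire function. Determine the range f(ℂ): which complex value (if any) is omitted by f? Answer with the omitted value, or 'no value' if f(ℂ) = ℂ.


Little Picard bounds the complement of f(ℂ) to at most one point.
The exponent g(z) = 2z² is a nonconstant polynomial, hence surjective onto ℂ. So e^{g(z)} takes every value in {e^w : w ∈ ℂ} = ℂ ∖ {0}. Adding -4 shifts the range to ℂ ∖ {-4}. f omits exactly -4.

Omitted value: -4.


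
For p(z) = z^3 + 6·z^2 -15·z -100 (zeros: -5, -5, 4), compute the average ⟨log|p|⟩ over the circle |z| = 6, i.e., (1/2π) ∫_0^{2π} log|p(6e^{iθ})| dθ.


Zeros: -5, -5, 4; r = 6.
Inside |z| < r: -5, -5, 4. Outside (|z| ≥ r): ∅.
p(0) = -100, so log|p(0)| = log(100) = 4.6052.
Apply Jensen: I(r) = log|p(0)| + Σ_k log(r/|z_k|), summed over zeros inside |z| < r.
  log(r/|z_k|) for z_k = -5: log(6/5) = 0.1823
  log(r/|z_k|) for z_k = -5: log(6/5) = 0.1823
  log(r/|z_k|) for z_k = 4: log(6/4) = 0.4055
Sum over inside zeros: 0.7701.
I(r) = log|p(0)| + (inside sum) = 4.6052 + 0.7701 = 5.3753.
Closed form (all zeros inside, monic): I(r) = n·log(r) = 3·log(6) = 5.3753. ✓

I(r) ≈ 5.3753.


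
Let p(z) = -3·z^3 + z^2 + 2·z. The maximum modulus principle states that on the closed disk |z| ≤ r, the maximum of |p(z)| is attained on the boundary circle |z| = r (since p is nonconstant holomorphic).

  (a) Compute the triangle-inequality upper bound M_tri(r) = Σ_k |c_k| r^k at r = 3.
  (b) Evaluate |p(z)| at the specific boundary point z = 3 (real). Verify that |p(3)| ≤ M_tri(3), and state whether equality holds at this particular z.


Coefficients: c_0 = 0, c_1 = 2, c_2 = 1, c_3 = -3. Radius r = 3.
Part (a). Triangle bound: M_tri(r) = Σ_k |c_k| r^k
  = |0|·3^0 + |2|·3^1 + |1|·3^2 + |-3|·3^3
  = 0 + 6 + 9 + 81 = 96.
This bounds M(r) := max_{|z|=r} |p(z)| from above; equality holds iff all terms c_k z^k can be made to align in phase at a single z on |z|=r.
Part (b). At z = 3 (real, on the circle |z| = r):
  p(3) = (0)·3^0 + (2)·3^1 + (1)·3^2 + (-3)·3^3 = -66.
  |p(3)| = 66.
Check: |p(3)| = 66 ≤ 96 = M_tri(3). ✓ Equality does not hold at z = 3 (the coefficients have mixed signs, so the terms do not all align in phase there).

M_tri(3) = 96; |p(3)| = 66; equality at z=3: no.


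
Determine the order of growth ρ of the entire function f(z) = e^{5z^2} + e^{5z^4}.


Each summand is entire of order 2 and 4 respectively (as in the single-exponential case). The order of a sum is at most the max of the orders, so ρ ≤ 4. For the lower bound: on |z|=r choose arg z so that 5z^4 is real positive; then |e^{5z^4}| = e^{5r^4} while |e^{5z^2}| ≤ e^{5r^2} = o(e^{5r^4}). So |f| ≥ e^{5r^4}(1 − o(1)) and ρ ≥ 4. Hence ρ = max(2, 4) = 4.
Therefore ρ = 4.

Order ρ = 4.


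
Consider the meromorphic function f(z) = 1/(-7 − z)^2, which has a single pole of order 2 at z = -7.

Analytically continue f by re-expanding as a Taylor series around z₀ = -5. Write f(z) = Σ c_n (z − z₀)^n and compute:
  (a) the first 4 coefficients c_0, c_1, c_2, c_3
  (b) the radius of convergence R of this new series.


Let w = z − z₀, so z = z₀ + w.
Then -7 − z = -7 − (z₀ + w) = (-7 − z₀) − w = -2 − w.
f(z) = 1/(-2 − w)^2 = (1/(-2)^2) · (1 − w/(-2))^{−2}.
By the binomial series (1−u)^{−2} = Σ_{n≥0} C(n+1, 1) u^n for |u|<1, with u = w/(-2):
  c_n = C(n+1, 1) / (-2)^(n+2).
  c_0 = 1/(-2)^2 = 1/4.
  c_1 = 2/(-2)^3 = -1/4.
  c_2 = 3/(-2)^4 = 3/16.
  c_3 = 4/(-2)^5 = -1/8.
The series is valid for |w/d| < 1, i.e. |z − z₀| < |d|.
Radius of convergence: R = |-7 − z₀| = |-2| = 2 (distance from z₀ to the singularity z = -7).

c_0 = 1/4, c_1 = -1/4, c_2 = 3/16, c_3 = -1/8; R = 2.


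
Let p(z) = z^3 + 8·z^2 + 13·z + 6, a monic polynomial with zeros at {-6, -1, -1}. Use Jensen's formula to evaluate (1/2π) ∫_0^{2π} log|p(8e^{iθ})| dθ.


Zeros: -6, -1, -1; r = 8.
Inside |z| < r: -6, -1, -1. Outside (|z| ≥ r): ∅.
p(0) = 6, so log|p(0)| = log(6) = 1.7918.
Apply Jensen: I(r) = log|p(0)| + Σ_k log(r/|z_k|), summed over zeros inside |z| < r.
  log(r/|z_k|) for z_k = -6: log(8/6) = 0.2877
  log(r/|z_k|) for z_k = -1: log(8/1) = 2.0794
  log(r/|z_k|) for z_k = -1: log(8/1) = 2.0794
Sum over inside zeros: 4.4466.
I(r) = log|p(0)| + (inside sum) = 1.7918 + 4.4466 = 6.2383.
Closed form (all zeros inside, monic): I(r) = n·log(r) = 3·log(8) = 6.2383. ✓

I(r) ≈ 6.2383.


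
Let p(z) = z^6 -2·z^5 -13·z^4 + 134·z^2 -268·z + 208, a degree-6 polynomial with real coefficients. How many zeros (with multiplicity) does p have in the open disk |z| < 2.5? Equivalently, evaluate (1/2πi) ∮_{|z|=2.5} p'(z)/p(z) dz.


The zeros of p are: (-3 + 2i), (-3 - 2i), 4, (1 + 1i), (1 - 1i), 2.
Their magnitudes are: 3.606, 3.606, 4, 1.414, 1.414, 2.
Zeros with |z| < R = 2.5: (1 + 1i), (1 - 1i), 2.
Count = 3.
By the argument principle, (1/2πi) ∮_{|z|=R} p'(z)/p(z) dz equals exactly this count.

Number of zeros inside |z| < 2.5: 3.


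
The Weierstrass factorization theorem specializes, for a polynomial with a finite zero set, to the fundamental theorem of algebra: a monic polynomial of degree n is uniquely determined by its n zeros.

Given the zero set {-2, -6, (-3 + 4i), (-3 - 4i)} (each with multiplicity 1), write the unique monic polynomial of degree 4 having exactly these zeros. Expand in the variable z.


The polynomial is p(z) = ∏_{α ∈ S} (z − α), where S = {-2, -6, (-3 + 4i), (-3 - 4i)}.
Expanding the product yields: p(z) = z^4 + 14·z^3 + 85·z^2 + 272·z + 300.
Note conjugate pairs combine to real quadratics: (z − (-3+4i))(z − (-3−4i)) = z² + 6z + 25.
The resulting polynomial has degree 4 and real coefficients as required.

p(z) = z^4 + 14·z^3 + 85·z^2 + 272·z + 300.


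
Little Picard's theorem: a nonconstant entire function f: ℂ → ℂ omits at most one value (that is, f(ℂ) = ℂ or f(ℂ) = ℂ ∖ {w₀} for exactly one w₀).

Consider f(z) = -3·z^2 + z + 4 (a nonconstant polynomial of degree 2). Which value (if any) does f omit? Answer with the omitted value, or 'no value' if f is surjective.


Little Picard bounds the complement of f(ℂ) to at most one point.
For every w ∈ ℂ, the equation p(z) − w = 0 is a nonconstant polynomial in z and hence has at least one root by the fundamental theorem of algebra. So p is surjective onto ℂ, omitting no value.

Omitted value: no value.


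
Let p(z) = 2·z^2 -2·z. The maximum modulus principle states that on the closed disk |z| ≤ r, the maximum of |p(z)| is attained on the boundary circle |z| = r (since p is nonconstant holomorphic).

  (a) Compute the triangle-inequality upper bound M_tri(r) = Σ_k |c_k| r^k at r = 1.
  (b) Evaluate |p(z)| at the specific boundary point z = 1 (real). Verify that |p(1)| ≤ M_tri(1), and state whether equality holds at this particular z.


Coefficients: c_0 = 0, c_1 = -2, c_2 = 2. Radius r = 1.
Part (a). Triangle bound: M_tri(r) = Σ_k |c_k| r^k
  = |0|·1^0 + |-2|·1^1 + |2|·1^2
  = 0 + 2 + 2 = 4.
This bounds M(r) := max_{|z|=r} |p(z)| from above; equality holds iff all terms c_k z^k can be made to align in phase at a single z on |z|=r.
Part (b). At z = 1 (real, on the circle |z| = r):
  p(1) = (0)·1^0 + (-2)·1^1 + (2)·1^2 = 0.
  |p(1)| = 0.
Check: |p(1)| = 0 ≤ 4 = M_tri(1). ✓ Equality does not hold at z = 1 (the coefficients have mixed signs, so the terms do not all align in phase there).

M_tri(1) = 4; |p(1)| = 0; equality at z=1: no.


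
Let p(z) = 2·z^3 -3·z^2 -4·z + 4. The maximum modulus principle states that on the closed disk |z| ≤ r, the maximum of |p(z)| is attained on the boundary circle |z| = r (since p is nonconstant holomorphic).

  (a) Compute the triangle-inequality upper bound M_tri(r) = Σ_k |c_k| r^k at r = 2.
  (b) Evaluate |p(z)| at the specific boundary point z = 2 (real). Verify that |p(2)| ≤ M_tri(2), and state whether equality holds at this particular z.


Coefficients: c_0 = 4, c_1 = -4, c_2 = -3, c_3 = 2. Radius r = 2.
Part (a). Triangle bound: M_tri(r) = Σ_k |c_k| r^k
  = |4|·2^0 + |-4|·2^1 + |-3|·2^2 + |2|·2^3
  = 4 + 8 + 12 + 16 = 40.
This bounds M(r) := max_{|z|=r} |p(z)| from above; equality holds iff all terms c_k z^k can be made to align in phase at a single z on |z|=r.
Part (b). At z = 2 (real, on the circle |z| = r):
  p(2) = (4)·2^0 + (-4)·2^1 + (-3)·2^2 + (2)·2^3 = 0.
  |p(2)| = 0.
Check: |p(2)| = 0 ≤ 40 = M_tri(2). ✓ Equality does not hold at z = 2 (the coefficients have mixed signs, so the terms do not all align in phase there).

M_tri(2) = 40; |p(2)| = 0; equality at z=2: no.


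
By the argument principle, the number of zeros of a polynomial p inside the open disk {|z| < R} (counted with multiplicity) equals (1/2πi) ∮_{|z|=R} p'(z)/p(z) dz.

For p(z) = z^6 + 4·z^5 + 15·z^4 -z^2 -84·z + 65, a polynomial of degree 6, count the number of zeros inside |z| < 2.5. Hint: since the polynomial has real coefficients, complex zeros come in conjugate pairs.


The zeros of p are: 1, (-1 + 2i), (-1 - 2i), 1, (-2 + 3i), (-2 - 3i).
Their magnitudes are: 1, 2.236, 2.236, 1, 3.606, 3.606.
Zeros with |z| < R = 2.5: 1, (-1 + 2i), (-1 - 2i), 1.
Count = 4.
By the argument principle, (1/2πi) ∮_{|z|=R} p'(z)/p(z) dz equals exactly this count.

Number of zeros inside |z| < 2.5: 4.


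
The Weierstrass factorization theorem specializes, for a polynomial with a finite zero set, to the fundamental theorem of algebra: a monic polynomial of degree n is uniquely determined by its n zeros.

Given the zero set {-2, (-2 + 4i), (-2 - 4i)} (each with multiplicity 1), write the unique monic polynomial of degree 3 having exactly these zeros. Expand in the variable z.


The polynomial is p(z) = ∏_{α ∈ S} (z − α), where S = {-2, (-2 + 4i), (-2 - 4i)}.
Expanding the product yields: p(z) = z^3 + 6·z^2 + 28·z + 40.
Note conjugate pairs combine to real quadratics: (z − (-2+4i))(z − (-2−4i)) = z² + 4z + 20.
The resulting polynomial has degree 3 and real coefficients as required.

p(z) = z^3 + 6·z^2 + 28·z + 40.


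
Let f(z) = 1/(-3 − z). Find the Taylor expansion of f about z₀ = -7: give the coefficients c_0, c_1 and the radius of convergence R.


Let w = z − z₀, so z = z₀ + w.
Then -3 − z = -3 − (z₀ + w) = (-3 − z₀) − w = 4 − w.
f(z) = 1/(4 − w) = (1/(4)) · 1/(1 − w/(4)) = Σ_{n≥0} w^n / (4)^(n+1).
So c_n = 1/(4)^(n+1):
  c_0 = 1/(4)^1 = 1/4.
  c_1 = 1/(4)^2 = 1/16.
The series is valid for |w/d| < 1, i.e. |z − z₀| < |d|.
Radius of convergence: R = |-3 − z₀| = |4| = 4 (distance from z₀ to the singularity z = -3).

c_0 = 1/4, c_1 = 1/16; R = 4.


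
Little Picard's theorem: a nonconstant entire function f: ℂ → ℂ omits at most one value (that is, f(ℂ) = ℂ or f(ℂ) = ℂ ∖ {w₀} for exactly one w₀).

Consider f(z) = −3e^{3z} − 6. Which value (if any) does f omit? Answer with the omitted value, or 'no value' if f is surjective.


Little Picard bounds the complement of f(ℂ) to at most one point.
e^{3z} is never zero on ℂ, so -3·e^{3z} takes every value in ℂ ∖ {0}. Adding -6 shifts the range to ℂ ∖ {-6}. Thus f omits exactly the value -6.

Omitted value: -6.


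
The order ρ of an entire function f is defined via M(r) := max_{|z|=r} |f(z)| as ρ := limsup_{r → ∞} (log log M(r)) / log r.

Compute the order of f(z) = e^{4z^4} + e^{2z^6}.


Each summand is entire of order 4 and 6 respectively (as in the single-exponential case). The order of a sum is at most the max of the orders, so ρ ≤ 6. For the lower bound: on |z|=r choose arg z so that 2z^6 is real positive; then |e^{2z^6}| = e^{2r^6} while |e^{4z^4}| ≤ e^{4r^4} = o(e^{2r^6}). So |f| ≥ e^{2r^6}(1 − o(1)) and ρ ≥ 6. Hence ρ = max(4, 6) = 6.
Therefore ρ = 6.

Order ρ = 6.


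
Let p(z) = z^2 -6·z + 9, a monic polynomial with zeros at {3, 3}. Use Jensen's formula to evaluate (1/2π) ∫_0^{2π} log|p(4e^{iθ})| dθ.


Zeros: 3, 3; r = 4.
Inside |z| < r: 3, 3. Outside (|z| ≥ r): ∅.
p(0) = 9, so log|p(0)| = log(9) = 2.1972.
Apply Jensen: I(r) = log|p(0)| + Σ_k log(r/|z_k|), summed over zeros inside |z| < r.
  log(r/|z_k|) for z_k = 3: log(4/3) = 0.2877
  log(r/|z_k|) for z_k = 3: log(4/3) = 0.2877
Sum over inside zeros: 0.5754.
I(r) = log|p(0)| + (inside sum) = 2.1972 + 0.5754 = 2.7726.
Closed form (all zeros inside, monic): I(r) = n·log(r) = 2·log(4) = 2.7726. ✓

I(r) ≈ 2.7726.


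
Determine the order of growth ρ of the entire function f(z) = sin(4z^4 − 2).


Write sin(w) = (e^{iw} ± e^{−iw})/(2 or 2i), so |sin(w)| ≤ e^{|w|}. With w = 4z^4 − 2, |w| ≤ 4r^4 + 2 on |z|=r, giving M(r) ≤ e^{4r^4 + 2} and ρ ≤ 4. For the lower bound, choose z on |z|=r with 4z^4 purely imaginary of modulus 4r^4; then |sin(4z^4 − 2)| grows like e^{4r^4}/2, so ρ ≥ 4. Hence ρ = 4.
Therefore ρ = 4.

Order ρ = 4.


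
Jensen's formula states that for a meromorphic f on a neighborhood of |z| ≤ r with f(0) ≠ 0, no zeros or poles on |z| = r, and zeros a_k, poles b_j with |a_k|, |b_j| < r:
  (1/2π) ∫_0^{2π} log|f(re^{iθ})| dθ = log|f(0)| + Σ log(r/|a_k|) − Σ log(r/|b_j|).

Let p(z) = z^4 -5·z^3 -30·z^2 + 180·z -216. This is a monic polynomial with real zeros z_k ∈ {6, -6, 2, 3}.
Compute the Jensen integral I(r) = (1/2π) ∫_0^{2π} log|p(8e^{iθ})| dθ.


Zeros: -6, 2, 3, 6; r = 8.
Inside |z| < r: -6, 2, 3, 6. Outside (|z| ≥ r): ∅.
p(0) = -216, so log|p(0)| = log(216) = 5.3753.
Apply Jensen: I(r) = log|p(0)| + Σ_k log(r/|z_k|), summed over zeros inside |z| < r.
  log(r/|z_k|) for z_k = 6: log(8/6) = 0.2877
  log(r/|z_k|) for z_k = -6: log(8/6) = 0.2877
  log(r/|z_k|) for z_k = 2: log(8/2) = 1.3863
  log(r/|z_k|) for z_k = 3: log(8/3) = 0.9808
Sum over inside zeros: 2.9425.
I(r) = log|p(0)| + (inside sum) = 5.3753 + 2.9425 = 8.3178.
Closed form (all zeros inside, monic): I(r) = n·log(r) = 4·log(8) = 8.3178. ✓

I(r) ≈ 8.3178.


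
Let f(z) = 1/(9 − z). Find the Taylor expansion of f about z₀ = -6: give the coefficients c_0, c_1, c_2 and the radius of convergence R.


Let w = z − z₀, so z = z₀ + w.
Then 9 − z = 9 − (z₀ + w) = (9 − z₀) − w = 15 − w.
f(z) = 1/(15 − w) = (1/(15)) · 1/(1 − w/(15)) = Σ_{n≥0} w^n / (15)^(n+1).
So c_n = 1/(15)^(n+1):
  c_0 = 1/(15)^1 = 1/15.
  c_1 = 1/(15)^2 = 1/225.
  c_2 = 1/(15)^3 = 1/3375.
The series is valid for |w/d| < 1, i.e. |z − z₀| < |d|.
Radius of convergence: R = |9 − z₀| = |15| = 15 (distance from z₀ to the singularity z = 9).

c_0 = 1/15, c_1 = 1/225, c_2 = 1/3375; R = 15.


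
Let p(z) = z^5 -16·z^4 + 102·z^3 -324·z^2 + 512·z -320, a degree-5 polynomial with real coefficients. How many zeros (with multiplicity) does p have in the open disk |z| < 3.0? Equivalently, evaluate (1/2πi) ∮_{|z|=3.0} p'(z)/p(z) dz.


The zeros of p are: 2, 4, (3 + 1i), (3 - 1i), 4.
Their magnitudes are: 2, 4, 3.162, 3.162, 4.
Zeros with |z| < R = 3.0: 2.
Count = 1.
By the argument principle, (1/2πi) ∮_{|z|=R} p'(z)/p(z) dz equals exactly this count.

Number of zeros inside |z| < 3.0: 1.


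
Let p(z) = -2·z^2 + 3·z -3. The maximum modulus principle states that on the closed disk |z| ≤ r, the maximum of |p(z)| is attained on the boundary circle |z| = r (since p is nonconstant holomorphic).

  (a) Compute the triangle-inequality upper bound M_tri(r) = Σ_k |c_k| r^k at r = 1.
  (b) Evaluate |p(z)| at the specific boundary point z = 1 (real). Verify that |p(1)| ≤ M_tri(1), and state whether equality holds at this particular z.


Coefficients: c_0 = -3, c_1 = 3, c_2 = -2. Radius r = 1.
Part (a). Triangle bound: M_tri(r) = Σ_k |c_k| r^k
  = |-3|·1^0 + |3|·1^1 + |-2|·1^2
  = 3 + 3 + 2 = 8.
This bounds M(r) := max_{|z|=r} |p(z)| from above; equality holds iff all terms c_k z^k can be made to align in phase at a single z on |z|=r.
Part (b). At z = 1 (real, on the circle |z| = r):
  p(1) = (-3)·1^0 + (3)·1^1 + (-2)·1^2 = -2.
  |p(1)| = 2.
Check: |p(1)| = 2 ≤ 8 = M_tri(1). ✓ Equality does not hold at z = 1 (the coefficients have mixed signs, so the terms do not all align in phase there).

M_tri(1) = 8; |p(1)| = 2; equality at z=1: no.


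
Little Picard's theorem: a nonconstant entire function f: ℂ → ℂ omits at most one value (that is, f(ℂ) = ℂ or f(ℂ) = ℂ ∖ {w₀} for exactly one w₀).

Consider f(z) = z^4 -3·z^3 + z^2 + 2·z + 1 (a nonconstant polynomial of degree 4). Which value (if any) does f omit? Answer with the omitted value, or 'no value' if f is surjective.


Little Picard bounds the complement of f(ℂ) to at most one point.
For every w ∈ ℂ, the equation p(z) − w = 0 is a nonconstant polynomial in z and hence has at least one root by the fundamental theorem of algebra. So p is surjective onto ℂ, omitting no value.

Omitted value: no value.


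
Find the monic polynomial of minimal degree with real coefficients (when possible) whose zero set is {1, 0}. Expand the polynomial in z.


The polynomial is p(z) = ∏_{α ∈ S} (z − α), where S = {1, 0}.
Expanding the product yields: p(z) = z^2 -z.
The resulting polynomial has degree 2 and real coefficients as required.

p(z) = z^2 -z.


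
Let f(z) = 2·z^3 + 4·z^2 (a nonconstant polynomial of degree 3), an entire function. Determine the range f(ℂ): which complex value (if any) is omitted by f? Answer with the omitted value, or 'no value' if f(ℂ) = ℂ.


Little Picard bounds the complement of f(ℂ) to at most one point.
For every w ∈ ℂ, the equation p(z) − w = 0 is a nonconstant polynomial in z and hence has at least one root by the fundamental theorem of algebra. So p is surjective onto ℂ, omitting no value.

Omitted value: no value.


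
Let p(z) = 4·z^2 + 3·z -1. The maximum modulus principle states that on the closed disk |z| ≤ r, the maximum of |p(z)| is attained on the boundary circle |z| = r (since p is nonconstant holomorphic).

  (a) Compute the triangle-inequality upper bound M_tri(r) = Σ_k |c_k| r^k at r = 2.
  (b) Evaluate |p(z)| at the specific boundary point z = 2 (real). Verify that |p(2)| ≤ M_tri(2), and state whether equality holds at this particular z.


Coefficients: c_0 = -1, c_1 = 3, c_2 = 4. Radius r = 2.
Part (a). Triangle bound: M_tri(r) = Σ_k |c_k| r^k
  = |-1|·2^0 + |3|·2^1 + |4|·2^2
  = 1 + 6 + 16 = 23.
This bounds M(r) := max_{|z|=r} |p(z)| from above; equality holds iff all terms c_k z^k can be made to align in phase at a single z on |z|=r.
Part (b). At z = 2 (real, on the circle |z| = r):
  p(2) = (-1)·2^0 + (3)·2^1 + (4)·2^2 = 21.
  |p(2)| = 21.
Check: |p(2)| = 21 ≤ 23 = M_tri(2). ✓ Equality does not hold at z = 2 (the coefficients have mixed signs, so the terms do not all align in phase there).

M_tri(2) = 23; |p(2)| = 21; equality at z=2: no.


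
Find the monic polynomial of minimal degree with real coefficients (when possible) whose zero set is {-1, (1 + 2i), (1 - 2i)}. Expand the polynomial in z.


The polynomial is p(z) = ∏_{α ∈ S} (z − α), where S = {-1, (1 + 2i), (1 - 2i)}.
Expanding the product yields: p(z) = z^3 -z^2 + 3·z + 5.
Note conjugate pairs combine to real quadratics: (z − (1+2i))(z − (1−2i)) = z² − 2z + 5.
The resulting polynomial has degree 3 and real coefficients as required.

p(z) = z^3 -z^2 + 3·z + 5.


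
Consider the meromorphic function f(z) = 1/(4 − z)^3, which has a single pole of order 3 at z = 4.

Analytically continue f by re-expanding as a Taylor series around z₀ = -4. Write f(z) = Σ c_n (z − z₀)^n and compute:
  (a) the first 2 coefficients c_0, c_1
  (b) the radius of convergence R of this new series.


Let w = z − z₀, so z = z₀ + w.
Then 4 − z = 4 − (z₀ + w) = (4 − z₀) − w = 8 − w.
f(z) = 1/(8 − w)^3 = (1/(8)^3) · (1 − w/(8))^{−3}.
By the binomial series (1−u)^{−3} = Σ_{n≥0} C(n+2, 2) u^n for |u|<1, with u = w/(8):
  c_n = C(n+2, 2) / (8)^(n+3).
  c_0 = 1/(8)^3 = 1/512.
  c_1 = 3/(8)^4 = 3/4096.
The series is valid for |w/d| < 1, i.e. |z − z₀| < |d|.
Radius of convergence: R = |4 − z₀| = |8| = 8 (distance from z₀ to the singularity z = 4).

c_0 = 1/512, c_1 = 3/4096; R = 8.


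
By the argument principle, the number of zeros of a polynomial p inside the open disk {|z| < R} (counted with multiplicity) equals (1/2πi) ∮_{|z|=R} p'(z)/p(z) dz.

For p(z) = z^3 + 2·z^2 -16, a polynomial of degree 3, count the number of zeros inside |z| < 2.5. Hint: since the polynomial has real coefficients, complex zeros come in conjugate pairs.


The zeros of p are: (-2 + 2i), (-2 - 2i), 2.
Their magnitudes are: 2.828, 2.828, 2.
Zeros with |z| < R = 2.5: 2.
Count = 1.
By the argument principle, (1/2πi) ∮_{|z|=R} p'(z)/p(z) dz equals exactly this count.

Number of zeros inside |z| < 2.5: 1.


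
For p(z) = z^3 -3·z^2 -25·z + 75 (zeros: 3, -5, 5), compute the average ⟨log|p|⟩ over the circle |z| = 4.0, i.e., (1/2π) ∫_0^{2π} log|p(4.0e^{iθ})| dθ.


Zeros: -5, 3, 5; r = 4.0.
Inside |z| < r: 3. Outside (|z| ≥ r): -5, 5.
p(0) = 75, so log|p(0)| = log(75) = 4.3175.
Apply Jensen: I(r) = log|p(0)| + Σ_k log(r/|z_k|), summed over zeros inside |z| < r.
  log(r/|z_k|) for z_k = 3: log(4.0/3) = 0.2877
  Outside zeros (-5, 5) contribute nothing to the Jensen sum.
Sum over inside zeros: 0.2877.
I(r) = log|p(0)| + (inside sum) = 4.3175 + 0.2877 = 4.6052.
Note: since some zeros are outside |z| ≤ r, the simplified n·log(r) form does NOT apply — only the inside zeros contribute.

I(r) ≈ 4.6052.


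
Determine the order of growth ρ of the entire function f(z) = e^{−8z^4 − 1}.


|e^{−8z^4 − 1}| = e^{Re(-8·z^4) + -1} ≤ e^{8|z|^4 + -1} = e^{8r^4 + -1} on |z| = r, so ρ ≤ 4. Choosing z on |z|=r so that -8·z^4 is real positive (always possible by picking arg z appropriately) gives |f(z)| = e^{8r^4 + -1}, matching the bound. The additive constant -1 does not affect log log M(r) ~ 4·log r. Hence ρ = 4.
Therefore ρ = 4.

Order ρ = 4.


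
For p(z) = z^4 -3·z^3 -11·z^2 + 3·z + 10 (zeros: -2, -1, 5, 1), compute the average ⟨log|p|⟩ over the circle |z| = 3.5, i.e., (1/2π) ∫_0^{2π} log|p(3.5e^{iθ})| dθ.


Zeros: -2, -1, 1, 5; r = 3.5.
Inside |z| < r: -2, -1, 1. Outside (|z| ≥ r): 5.
p(0) = 10, so log|p(0)| = log(10) = 2.3026.
Apply Jensen: I(r) = log|p(0)| + Σ_k log(r/|z_k|), summed over zeros inside |z| < r.
  log(r/|z_k|) for z_k = -2: log(3.5/2) = 0.5596
  log(r/|z_k|) for z_k = -1: log(3.5/1) = 1.2528
  log(r/|z_k|) for z_k = 1: log(3.5/1) = 1.2528
  Outside zeros (5) contribute nothing to the Jensen sum.
Sum over inside zeros: 3.0651.
I(r) = log|p(0)| + (inside sum) = 2.3026 + 3.0651 = 5.3677.
Note: since some zeros are outside |z| ≤ r, the simplified n·log(r) form does NOT apply — only the inside zeros contribute.

I(r) ≈ 5.3677.


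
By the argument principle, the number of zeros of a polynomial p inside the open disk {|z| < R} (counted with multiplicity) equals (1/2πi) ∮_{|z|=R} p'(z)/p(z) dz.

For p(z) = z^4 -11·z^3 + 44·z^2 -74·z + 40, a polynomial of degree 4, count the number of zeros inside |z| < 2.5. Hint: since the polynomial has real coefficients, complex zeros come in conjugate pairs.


The zeros of p are: 1, (3 + 1i), (3 - 1i), 4.
Their magnitudes are: 1, 3.162, 3.162, 4.
Zeros with |z| < R = 2.5: 1.
Count = 1.
By the argument principle, (1/2πi) ∮_{|z|=R} p'(z)/p(z) dz equals exactly this count.

Number of zeros inside |z| < 2.5: 1.


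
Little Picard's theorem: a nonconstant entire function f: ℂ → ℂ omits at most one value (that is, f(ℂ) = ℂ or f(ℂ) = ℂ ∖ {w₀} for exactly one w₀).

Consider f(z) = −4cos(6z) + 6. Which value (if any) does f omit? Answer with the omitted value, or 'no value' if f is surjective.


Little Picard bounds the complement of f(ℂ) to at most one point.
cos is entire and surjective onto ℂ: for every w ∈ ℂ, cos(ζ) = w has a solution ζ ∈ ℂ (e.g., via the complex inverse arccos). With ζ = 6z this gives z = ζ/(6). Then -4·cos(6z) takes every value in -4·ℂ = ℂ, and adding 6 is a bijection of ℂ. So f is surjective and omits no value. (Note: only on the real line is cos bounded by [−1, 1].)

Omitted value: no value.


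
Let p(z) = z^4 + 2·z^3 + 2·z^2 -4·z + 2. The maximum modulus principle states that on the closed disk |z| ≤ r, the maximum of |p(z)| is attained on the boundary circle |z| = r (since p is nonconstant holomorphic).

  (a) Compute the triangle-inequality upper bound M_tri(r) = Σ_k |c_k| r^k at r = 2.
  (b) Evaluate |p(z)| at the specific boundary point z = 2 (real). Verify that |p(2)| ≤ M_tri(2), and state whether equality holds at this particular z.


Coefficients: c_0 = 2, c_1 = -4, c_2 = 2, c_3 = 2, c_4 = 1. Radius r = 2.
Part (a). Triangle bound: M_tri(r) = Σ_k |c_k| r^k
  = |2|·2^0 + |-4|·2^1 + |2|·2^2 + |2|·2^3 + |1|·2^4
  = 2 + 8 + 8 + 16 + 16 = 50.
This bounds M(r) := max_{|z|=r} |p(z)| from above; equality holds iff all terms c_k z^k can be made to align in phase at a single z on |z|=r.
Part (b). At z = 2 (real, on the circle |z| = r):
  p(2) = (2)·2^0 + (-4)·2^1 + (2)·2^2 + (2)·2^3 + (1)·2^4 = 34.
  |p(2)| = 34.
Check: |p(2)| = 34 ≤ 50 = M_tri(2). ✓ Equality does not hold at z = 2 (the coefficients have mixed signs, so the terms do not all align in phase there).

M_tri(2) = 50; |p(2)| = 34; equality at z=2: no.


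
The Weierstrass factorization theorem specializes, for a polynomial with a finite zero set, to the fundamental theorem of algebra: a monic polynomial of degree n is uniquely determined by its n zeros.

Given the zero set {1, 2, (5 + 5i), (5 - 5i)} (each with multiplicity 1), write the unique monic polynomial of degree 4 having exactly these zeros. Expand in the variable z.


The polynomial is p(z) = ∏_{α ∈ S} (z − α), where S = {1, 2, (5 + 5i), (5 - 5i)}.
Expanding the product yields: p(z) = z^4 -13·z^3 + 82·z^2 -170·z + 100.
Note conjugate pairs combine to real quadratics: (z − (5+5i))(z − (5−5i)) = z² − 10z + 50.
The resulting polynomial has degree 4 and real coefficients as required.

p(z) = z^4 -13·z^3 + 82·z^2 -170·z + 100.


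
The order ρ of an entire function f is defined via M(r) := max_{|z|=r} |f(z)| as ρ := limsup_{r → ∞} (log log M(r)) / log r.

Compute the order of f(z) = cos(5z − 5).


cos(w) is a linear combination of e^{iw} and e^{−iw} (or e^w, e^{−w} in the hyperbolic case), so |cos(w)| ≤ e^{|w|}. With w = 5z − 5, |w| ≤ 5|z| + 5 = 5r + 5 on |z| = r, giving M(r) ≤ e^{5r + 5}, so ρ ≤ 1. On a suitable ray (z = it for sin/cos; z = t for sinh/cosh, t real → ∞), |cos(5z − 5)| grows like e^{5|t|}/2, so ρ ≥ 1. Hence ρ = 1.
Therefore ρ = 1.

Order ρ = 1.
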